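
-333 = -333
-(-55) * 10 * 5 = 2750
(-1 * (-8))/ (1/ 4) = 32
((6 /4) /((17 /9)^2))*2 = 243 /289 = 0.84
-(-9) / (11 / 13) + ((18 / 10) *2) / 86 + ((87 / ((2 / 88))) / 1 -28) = 9012254 / 2365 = 3810.68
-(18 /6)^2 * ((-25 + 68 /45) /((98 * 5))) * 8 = 604 /175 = 3.45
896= 896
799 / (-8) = -799 / 8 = -99.88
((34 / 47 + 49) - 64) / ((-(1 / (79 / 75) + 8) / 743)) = 39385687 / 33229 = 1185.28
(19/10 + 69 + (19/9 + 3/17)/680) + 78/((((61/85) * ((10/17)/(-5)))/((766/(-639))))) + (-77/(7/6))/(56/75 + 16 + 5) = 431890913633773/367462049220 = 1175.33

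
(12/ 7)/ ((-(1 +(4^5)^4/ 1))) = -12/ 7696581394439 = -0.00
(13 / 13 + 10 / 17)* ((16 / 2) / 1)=216 / 17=12.71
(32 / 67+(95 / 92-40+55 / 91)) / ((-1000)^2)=-21250821 / 560924000000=-0.00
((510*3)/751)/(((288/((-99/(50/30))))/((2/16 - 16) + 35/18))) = 562683/96128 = 5.85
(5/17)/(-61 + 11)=-1/170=-0.01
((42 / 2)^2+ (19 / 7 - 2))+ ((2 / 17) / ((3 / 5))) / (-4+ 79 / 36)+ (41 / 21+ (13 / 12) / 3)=3531821 / 7956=443.92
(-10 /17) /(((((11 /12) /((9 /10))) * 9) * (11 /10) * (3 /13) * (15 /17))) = -0.29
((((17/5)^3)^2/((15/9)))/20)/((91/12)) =217238121/35546875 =6.11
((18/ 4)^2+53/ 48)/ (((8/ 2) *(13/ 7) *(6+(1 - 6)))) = 7175/ 2496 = 2.87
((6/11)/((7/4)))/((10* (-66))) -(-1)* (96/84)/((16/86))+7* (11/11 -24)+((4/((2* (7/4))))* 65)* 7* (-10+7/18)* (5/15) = -208197494/114345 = -1820.78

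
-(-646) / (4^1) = 161.50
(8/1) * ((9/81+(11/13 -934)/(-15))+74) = 637984/585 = 1090.57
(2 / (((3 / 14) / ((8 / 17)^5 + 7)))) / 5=279209476 / 21297855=13.11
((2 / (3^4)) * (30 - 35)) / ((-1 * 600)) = 1 / 4860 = 0.00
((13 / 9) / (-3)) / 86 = -0.01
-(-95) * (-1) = -95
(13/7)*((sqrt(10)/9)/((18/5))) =0.18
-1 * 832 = -832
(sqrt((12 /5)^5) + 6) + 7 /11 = 73 /11 + 288* sqrt(15) /125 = 15.56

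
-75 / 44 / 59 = -75 / 2596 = -0.03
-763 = -763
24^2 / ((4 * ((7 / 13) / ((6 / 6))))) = 1872 / 7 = 267.43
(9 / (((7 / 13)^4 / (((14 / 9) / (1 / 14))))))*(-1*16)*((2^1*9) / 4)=-8225568 / 49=-167868.73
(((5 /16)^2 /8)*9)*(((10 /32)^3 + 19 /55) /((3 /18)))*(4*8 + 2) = 194384205 /23068672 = 8.43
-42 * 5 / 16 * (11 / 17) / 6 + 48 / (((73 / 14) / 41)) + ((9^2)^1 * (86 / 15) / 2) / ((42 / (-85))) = -13054039 / 138992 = -93.92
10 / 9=1.11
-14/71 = -0.20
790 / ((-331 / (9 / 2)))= -3555 / 331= -10.74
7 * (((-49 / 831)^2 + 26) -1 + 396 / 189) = 130993210 / 690561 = 189.69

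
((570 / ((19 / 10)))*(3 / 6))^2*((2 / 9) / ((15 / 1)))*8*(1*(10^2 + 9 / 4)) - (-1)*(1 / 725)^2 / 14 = 6019457500003 / 22076250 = 272666.67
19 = 19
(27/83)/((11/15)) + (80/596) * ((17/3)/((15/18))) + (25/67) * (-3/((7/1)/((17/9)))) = 201794066/191404059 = 1.05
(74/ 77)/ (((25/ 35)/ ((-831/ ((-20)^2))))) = -30747/ 11000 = -2.80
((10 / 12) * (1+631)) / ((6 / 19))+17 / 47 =705623 / 423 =1668.14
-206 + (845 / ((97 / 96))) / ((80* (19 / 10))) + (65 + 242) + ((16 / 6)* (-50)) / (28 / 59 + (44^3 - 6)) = 295923482017 / 2778615537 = 106.50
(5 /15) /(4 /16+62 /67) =268 /945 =0.28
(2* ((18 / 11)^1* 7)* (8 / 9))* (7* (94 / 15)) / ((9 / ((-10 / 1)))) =-294784 / 297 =-992.54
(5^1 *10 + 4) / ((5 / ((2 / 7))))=3.09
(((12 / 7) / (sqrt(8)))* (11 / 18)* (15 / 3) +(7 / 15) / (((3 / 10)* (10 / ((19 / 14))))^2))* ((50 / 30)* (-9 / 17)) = -275* sqrt(2) / 238 - 361 / 4284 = -1.72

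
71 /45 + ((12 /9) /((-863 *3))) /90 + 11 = 879224 /69903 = 12.58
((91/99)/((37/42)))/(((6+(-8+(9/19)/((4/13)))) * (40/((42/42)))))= -1729/30525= -0.06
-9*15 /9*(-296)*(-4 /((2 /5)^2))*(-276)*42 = 1286712000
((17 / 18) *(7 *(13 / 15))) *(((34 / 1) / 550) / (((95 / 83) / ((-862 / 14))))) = -134399161 / 7053750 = -19.05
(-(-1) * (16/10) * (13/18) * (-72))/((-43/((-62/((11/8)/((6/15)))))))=-412672/11825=-34.90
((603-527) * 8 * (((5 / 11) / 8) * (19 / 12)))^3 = 163640.12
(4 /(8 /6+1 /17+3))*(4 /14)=51 /196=0.26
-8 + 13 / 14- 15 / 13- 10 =-3317 / 182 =-18.23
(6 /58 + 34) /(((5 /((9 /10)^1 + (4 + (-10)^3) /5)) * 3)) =-653729 /1450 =-450.85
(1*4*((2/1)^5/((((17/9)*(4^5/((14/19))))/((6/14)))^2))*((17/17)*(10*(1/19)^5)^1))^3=48427561125/18510537006870790994368211443591666324209664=0.00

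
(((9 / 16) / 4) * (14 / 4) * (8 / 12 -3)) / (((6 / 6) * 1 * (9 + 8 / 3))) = -0.10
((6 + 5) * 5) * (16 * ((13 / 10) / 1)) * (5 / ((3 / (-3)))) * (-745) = 4261400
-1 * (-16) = 16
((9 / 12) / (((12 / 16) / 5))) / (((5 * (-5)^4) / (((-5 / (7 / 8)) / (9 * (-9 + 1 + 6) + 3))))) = 0.00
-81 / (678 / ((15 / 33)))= -135 / 2486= -0.05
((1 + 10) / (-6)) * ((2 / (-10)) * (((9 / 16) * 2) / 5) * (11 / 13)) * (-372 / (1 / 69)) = -2329371 / 1300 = -1791.82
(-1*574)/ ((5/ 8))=-4592/ 5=-918.40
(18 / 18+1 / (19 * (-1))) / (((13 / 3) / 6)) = 324 / 247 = 1.31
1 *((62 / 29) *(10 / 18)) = 310 / 261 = 1.19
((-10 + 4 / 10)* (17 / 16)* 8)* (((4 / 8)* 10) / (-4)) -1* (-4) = 106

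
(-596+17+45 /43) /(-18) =4142 /129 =32.11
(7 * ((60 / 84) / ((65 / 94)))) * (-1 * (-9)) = 846 / 13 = 65.08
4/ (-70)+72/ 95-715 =-475009/ 665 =-714.30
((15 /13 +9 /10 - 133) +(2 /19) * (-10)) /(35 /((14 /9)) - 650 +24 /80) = 0.21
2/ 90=1/ 45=0.02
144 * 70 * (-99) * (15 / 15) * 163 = -162660960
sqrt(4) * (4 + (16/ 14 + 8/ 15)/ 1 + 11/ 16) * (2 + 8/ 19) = 245893/ 7980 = 30.81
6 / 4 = 3 / 2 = 1.50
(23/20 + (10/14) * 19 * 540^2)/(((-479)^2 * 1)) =554040161/32121740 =17.25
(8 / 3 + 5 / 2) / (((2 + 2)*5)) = 31 / 120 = 0.26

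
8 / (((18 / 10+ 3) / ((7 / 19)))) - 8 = -421 / 57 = -7.39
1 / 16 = 0.06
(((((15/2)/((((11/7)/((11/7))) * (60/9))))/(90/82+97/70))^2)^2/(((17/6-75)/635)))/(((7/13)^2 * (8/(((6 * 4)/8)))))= -548383654402951696875/1143970665672828470272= -0.48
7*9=63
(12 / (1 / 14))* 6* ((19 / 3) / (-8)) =-798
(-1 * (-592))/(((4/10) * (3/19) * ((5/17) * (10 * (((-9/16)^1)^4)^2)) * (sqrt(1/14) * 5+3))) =2874432632651776/21738594105 - 205316616617984 * sqrt(14)/13043156463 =73328.50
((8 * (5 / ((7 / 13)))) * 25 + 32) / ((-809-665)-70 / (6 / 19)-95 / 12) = -158688 / 143101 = -1.11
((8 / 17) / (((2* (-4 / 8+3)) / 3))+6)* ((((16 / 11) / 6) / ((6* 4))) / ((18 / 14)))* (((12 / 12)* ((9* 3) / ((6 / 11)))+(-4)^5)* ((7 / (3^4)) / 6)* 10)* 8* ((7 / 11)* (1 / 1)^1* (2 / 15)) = -951953968 / 202439655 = -4.70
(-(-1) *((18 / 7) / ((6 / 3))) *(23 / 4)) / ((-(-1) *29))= 207 / 812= 0.25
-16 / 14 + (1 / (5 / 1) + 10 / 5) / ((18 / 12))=34 / 105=0.32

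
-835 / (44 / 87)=-1651.02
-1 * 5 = -5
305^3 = 28372625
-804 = -804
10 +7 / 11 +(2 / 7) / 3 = 2479 / 231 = 10.73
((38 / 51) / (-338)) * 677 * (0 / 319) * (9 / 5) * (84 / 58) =0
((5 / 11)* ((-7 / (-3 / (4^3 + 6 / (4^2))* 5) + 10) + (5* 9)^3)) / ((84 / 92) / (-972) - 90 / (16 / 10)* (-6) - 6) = 6793618905 / 54347282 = 125.00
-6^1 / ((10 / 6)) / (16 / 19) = -171 / 40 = -4.28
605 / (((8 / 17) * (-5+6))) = 10285 / 8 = 1285.62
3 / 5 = 0.60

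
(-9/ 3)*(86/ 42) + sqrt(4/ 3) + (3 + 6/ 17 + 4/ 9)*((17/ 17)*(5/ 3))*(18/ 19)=-997/ 6783 + 2*sqrt(3)/ 3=1.01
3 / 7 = 0.43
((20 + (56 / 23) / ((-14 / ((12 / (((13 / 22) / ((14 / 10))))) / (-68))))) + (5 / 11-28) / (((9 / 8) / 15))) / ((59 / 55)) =-97064972 / 299897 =-323.66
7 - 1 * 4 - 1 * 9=-6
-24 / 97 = -0.25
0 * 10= 0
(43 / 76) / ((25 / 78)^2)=65403 / 11875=5.51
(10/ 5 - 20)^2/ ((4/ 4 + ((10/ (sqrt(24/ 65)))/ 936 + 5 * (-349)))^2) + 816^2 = 164506697072640 * sqrt(390)/ 1512533886937612069715209 + 1007129763981853482425201084160/ 1512533886937612069715209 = 665856.00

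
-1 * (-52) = 52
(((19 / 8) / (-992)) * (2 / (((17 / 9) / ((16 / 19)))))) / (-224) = 9 / 944384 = 0.00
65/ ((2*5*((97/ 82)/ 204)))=108732/ 97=1120.95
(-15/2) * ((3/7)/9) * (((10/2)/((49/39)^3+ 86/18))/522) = -164775/325662344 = -0.00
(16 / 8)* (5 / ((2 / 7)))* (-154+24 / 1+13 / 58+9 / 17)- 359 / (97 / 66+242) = -71695842639 / 15844034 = -4525.10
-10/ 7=-1.43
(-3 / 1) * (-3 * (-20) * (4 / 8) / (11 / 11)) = -90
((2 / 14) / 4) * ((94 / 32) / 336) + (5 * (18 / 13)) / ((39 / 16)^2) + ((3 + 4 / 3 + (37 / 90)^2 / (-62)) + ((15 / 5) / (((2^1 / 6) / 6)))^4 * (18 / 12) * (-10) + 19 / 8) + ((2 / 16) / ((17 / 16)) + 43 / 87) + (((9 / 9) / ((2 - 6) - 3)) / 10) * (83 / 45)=-435136990562267367576701 / 3411612792806400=-127545831.54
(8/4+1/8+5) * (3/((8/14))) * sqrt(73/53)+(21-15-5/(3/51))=-79+1197 * sqrt(3869)/1696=-35.10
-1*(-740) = 740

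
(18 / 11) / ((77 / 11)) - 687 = -52881 / 77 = -686.77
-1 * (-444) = 444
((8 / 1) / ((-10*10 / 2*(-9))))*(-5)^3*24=-160 / 3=-53.33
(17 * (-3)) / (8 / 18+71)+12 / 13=1749 / 8359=0.21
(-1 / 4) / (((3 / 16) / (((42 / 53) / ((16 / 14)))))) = -0.92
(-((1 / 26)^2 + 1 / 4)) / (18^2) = -85 / 109512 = -0.00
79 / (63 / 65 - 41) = -5135 / 2602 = -1.97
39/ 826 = 0.05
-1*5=-5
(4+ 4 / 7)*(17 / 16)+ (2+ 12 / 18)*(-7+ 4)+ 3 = -1 / 7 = -0.14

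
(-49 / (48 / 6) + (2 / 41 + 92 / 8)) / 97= 1779 / 31816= 0.06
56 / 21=8 / 3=2.67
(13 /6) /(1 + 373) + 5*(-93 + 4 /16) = -520321 /1122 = -463.74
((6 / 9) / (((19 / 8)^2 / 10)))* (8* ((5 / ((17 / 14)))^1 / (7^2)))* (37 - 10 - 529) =-51404800 / 128877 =-398.87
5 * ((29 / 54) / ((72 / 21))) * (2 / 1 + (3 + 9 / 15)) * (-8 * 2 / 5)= -5684 / 405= -14.03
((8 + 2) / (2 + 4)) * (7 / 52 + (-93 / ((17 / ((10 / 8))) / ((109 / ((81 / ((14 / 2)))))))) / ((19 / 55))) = -105623035 / 340119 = -310.55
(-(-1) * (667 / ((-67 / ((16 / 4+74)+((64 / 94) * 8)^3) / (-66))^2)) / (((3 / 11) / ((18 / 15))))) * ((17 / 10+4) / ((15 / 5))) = 15030051808432519382832 / 48387897611881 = 310615929.81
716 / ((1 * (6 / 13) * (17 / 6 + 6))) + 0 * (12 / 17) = 9308 / 53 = 175.62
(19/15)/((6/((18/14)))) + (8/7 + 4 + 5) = 729/70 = 10.41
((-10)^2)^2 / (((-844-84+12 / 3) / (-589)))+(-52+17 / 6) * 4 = 475690 / 77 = 6177.79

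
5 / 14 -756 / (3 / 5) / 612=-405 / 238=-1.70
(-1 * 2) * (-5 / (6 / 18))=30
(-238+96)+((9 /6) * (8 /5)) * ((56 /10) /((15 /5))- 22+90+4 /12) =26.48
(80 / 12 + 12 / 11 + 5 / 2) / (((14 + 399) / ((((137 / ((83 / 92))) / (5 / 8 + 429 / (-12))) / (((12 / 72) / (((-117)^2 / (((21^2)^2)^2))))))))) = -11536491616 / 49476217278350709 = -0.00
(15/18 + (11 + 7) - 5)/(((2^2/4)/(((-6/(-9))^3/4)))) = 83/81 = 1.02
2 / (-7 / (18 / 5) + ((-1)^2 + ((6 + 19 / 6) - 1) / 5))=90 / 31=2.90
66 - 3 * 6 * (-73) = 1380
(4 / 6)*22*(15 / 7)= 220 / 7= 31.43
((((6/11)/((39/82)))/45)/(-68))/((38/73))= -2993/4157010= -0.00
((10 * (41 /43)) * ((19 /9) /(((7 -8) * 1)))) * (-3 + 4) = -7790 /387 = -20.13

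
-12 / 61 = -0.20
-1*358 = -358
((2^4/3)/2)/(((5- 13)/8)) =-8/3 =-2.67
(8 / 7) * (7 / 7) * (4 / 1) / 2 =16 / 7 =2.29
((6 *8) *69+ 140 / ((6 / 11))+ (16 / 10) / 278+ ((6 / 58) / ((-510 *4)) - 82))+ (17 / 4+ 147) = 29915508761 / 8223240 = 3637.92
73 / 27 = 2.70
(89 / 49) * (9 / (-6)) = -267 / 98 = -2.72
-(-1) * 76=76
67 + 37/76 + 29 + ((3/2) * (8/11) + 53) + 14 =137587/836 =164.58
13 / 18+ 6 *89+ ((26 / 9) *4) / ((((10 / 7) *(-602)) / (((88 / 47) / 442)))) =551143483 / 1030710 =534.72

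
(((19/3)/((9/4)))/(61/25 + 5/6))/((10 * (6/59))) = 11210/13257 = 0.85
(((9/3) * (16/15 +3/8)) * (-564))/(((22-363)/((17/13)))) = 414681/44330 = 9.35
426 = 426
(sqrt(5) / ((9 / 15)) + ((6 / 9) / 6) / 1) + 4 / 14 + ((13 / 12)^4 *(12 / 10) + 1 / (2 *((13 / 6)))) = 3585931 / 1572480 + 5 *sqrt(5) / 3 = 6.01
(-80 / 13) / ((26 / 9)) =-360 / 169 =-2.13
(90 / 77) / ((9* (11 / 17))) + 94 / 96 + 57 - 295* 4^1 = -45608719 / 40656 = -1121.82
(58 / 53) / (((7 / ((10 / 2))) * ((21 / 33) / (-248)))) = -304.63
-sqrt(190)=-13.78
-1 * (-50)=50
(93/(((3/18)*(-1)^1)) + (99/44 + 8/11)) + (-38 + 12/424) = -1382863/2332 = -592.99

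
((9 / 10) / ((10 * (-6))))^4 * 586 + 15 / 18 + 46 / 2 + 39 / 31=1866802207169 / 74400000000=25.09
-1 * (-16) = 16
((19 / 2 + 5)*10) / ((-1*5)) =-29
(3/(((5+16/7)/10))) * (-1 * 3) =-210/17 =-12.35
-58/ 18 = -29/ 9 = -3.22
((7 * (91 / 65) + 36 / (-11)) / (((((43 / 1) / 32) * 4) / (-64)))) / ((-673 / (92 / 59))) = 16910336 / 93907055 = 0.18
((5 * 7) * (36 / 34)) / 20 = 63 / 34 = 1.85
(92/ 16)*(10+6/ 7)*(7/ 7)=62.43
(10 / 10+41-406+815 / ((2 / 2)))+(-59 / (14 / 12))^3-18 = -44213345 / 343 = -128901.88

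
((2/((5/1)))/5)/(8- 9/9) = 2/175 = 0.01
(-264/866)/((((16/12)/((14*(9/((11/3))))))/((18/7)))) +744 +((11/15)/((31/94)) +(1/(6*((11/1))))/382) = 1228501678243/1692103380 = 726.02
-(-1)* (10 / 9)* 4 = 40 / 9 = 4.44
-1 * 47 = -47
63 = 63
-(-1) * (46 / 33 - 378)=-12428 / 33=-376.61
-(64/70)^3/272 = -0.00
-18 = -18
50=50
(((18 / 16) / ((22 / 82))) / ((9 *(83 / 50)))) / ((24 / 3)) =1025 / 29216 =0.04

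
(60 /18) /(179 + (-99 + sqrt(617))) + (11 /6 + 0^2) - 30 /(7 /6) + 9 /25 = -142542751 /6072150 - 10 * sqrt(617) /17349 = -23.49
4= 4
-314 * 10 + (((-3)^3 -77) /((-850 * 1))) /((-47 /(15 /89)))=-1116442856 /355555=-3140.00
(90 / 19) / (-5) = -18 / 19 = -0.95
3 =3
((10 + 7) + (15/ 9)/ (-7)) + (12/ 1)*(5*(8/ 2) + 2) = 5896/ 21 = 280.76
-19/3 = -6.33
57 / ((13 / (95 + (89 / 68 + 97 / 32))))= 236949 / 544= 435.57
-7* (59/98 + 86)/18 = -943/28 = -33.68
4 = 4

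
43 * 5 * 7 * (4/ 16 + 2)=13545/ 4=3386.25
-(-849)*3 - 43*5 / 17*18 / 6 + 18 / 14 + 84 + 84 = 318723 / 119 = 2678.34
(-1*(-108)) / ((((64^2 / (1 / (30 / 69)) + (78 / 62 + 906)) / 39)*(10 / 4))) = 6006312 / 9583175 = 0.63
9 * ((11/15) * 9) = 297/5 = 59.40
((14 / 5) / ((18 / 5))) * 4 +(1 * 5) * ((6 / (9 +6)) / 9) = 3.33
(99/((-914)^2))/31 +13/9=336665479/233075484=1.44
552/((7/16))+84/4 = 1282.71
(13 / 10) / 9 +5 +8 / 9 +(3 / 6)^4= 1463 / 240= 6.10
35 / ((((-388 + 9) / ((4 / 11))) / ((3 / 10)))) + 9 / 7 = 37227 / 29183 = 1.28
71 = 71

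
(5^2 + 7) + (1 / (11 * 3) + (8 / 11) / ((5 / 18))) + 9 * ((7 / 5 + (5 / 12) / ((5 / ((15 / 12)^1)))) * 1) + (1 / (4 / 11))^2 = 18397 / 330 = 55.75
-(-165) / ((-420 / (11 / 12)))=-121 / 336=-0.36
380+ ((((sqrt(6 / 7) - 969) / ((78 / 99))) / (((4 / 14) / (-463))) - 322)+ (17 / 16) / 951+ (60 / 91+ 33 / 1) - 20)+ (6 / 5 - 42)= 1061423436967 / 532560 - 15279*sqrt(42) / 52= 1991154.66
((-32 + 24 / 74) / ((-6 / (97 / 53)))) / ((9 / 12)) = 227368 / 17649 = 12.88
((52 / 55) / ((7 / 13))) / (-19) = -676 / 7315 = -0.09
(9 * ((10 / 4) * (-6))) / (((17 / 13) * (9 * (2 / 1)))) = -195 / 34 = -5.74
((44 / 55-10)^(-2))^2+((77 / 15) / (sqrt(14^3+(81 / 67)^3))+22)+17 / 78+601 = 5159 *sqrt(55330282571) / 12387376695+108826831183 / 174620784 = 623.32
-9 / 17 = -0.53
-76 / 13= -5.85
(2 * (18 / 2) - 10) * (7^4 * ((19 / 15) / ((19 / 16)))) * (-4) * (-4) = 4917248 / 15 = 327816.53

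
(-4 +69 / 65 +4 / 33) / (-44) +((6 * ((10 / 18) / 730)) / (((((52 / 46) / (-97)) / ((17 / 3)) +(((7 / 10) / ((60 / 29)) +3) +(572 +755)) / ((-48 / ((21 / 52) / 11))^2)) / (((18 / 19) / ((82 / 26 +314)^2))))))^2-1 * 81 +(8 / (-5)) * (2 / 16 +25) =-37731312129740959289634061133883627750735661234774397 / 311479006858436791250457352549006783716963070490220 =-121.14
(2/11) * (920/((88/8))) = 1840/121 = 15.21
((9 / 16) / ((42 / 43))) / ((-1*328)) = -129 / 73472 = -0.00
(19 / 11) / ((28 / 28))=19 / 11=1.73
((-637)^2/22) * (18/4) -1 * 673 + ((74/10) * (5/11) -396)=3605033/44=81932.57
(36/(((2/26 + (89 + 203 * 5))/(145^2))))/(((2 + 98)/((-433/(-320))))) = 9.28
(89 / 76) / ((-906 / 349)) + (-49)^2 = 165292195 / 68856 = 2400.55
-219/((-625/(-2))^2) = -876/390625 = -0.00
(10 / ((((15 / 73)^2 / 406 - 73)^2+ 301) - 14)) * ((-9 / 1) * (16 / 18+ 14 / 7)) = -93621049069520 / 2022209192720457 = -0.05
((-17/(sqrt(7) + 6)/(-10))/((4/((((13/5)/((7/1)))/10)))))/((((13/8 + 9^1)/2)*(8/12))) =117/126875 - 39*sqrt(7)/253750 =0.00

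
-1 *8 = -8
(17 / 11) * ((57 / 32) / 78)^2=6137 / 7614464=0.00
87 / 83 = 1.05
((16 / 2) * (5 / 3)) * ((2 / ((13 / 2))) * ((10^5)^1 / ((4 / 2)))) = 8000000 / 39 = 205128.21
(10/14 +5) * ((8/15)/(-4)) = -16/21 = -0.76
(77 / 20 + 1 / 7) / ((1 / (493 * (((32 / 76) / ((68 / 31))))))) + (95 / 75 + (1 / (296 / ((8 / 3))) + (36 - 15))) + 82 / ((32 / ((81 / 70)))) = 317377911 / 787360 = 403.09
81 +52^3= 140689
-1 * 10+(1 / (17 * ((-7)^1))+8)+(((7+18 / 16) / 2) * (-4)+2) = -7739 / 476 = -16.26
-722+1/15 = -10829/15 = -721.93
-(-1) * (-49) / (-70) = 7 / 10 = 0.70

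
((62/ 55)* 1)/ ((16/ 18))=279/ 220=1.27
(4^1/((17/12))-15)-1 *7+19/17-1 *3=-358/17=-21.06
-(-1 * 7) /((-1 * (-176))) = 7 /176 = 0.04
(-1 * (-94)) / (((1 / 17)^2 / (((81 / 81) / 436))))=13583 / 218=62.31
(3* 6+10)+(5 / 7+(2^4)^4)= 458953 / 7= 65564.71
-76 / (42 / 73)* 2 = -5548 / 21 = -264.19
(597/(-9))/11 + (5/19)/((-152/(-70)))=-5.91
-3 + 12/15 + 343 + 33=1869/5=373.80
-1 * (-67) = 67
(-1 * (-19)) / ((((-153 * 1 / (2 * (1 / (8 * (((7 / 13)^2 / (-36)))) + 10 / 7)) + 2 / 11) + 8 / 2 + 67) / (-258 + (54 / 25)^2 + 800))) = 49307357957 / 363684375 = 135.58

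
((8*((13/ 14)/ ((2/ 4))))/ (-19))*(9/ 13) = -72/ 133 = -0.54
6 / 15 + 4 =22 / 5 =4.40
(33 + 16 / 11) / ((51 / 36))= 4548 / 187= 24.32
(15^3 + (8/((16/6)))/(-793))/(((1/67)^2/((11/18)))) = 22026095498/2379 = 9258552.12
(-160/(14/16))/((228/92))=-73.78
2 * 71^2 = 10082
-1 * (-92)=92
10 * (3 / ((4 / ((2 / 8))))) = 15 / 8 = 1.88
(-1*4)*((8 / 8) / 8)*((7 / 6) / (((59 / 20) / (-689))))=24115 / 177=136.24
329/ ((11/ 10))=3290/ 11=299.09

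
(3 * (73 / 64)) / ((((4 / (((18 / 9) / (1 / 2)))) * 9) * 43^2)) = 73 / 355008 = 0.00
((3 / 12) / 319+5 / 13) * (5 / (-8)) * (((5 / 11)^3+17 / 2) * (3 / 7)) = -2193789915 / 2472806336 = -0.89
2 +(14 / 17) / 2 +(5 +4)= 194 / 17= 11.41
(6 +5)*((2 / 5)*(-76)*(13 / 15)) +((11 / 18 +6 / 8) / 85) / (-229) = -1015419221 / 3503700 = -289.81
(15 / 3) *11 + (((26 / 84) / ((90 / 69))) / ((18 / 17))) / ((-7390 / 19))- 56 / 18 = 8696751023 / 167605200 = 51.89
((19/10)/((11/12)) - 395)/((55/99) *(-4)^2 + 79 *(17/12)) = -777996/239195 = -3.25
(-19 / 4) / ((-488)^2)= -0.00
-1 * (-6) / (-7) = -6 / 7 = -0.86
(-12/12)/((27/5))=-5/27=-0.19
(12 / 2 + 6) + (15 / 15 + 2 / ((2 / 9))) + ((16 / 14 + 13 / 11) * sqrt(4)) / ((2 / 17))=4737 / 77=61.52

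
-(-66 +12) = 54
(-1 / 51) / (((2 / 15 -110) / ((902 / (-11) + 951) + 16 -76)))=4045 / 28016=0.14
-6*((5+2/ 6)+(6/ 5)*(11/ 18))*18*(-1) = 3276/ 5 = 655.20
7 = 7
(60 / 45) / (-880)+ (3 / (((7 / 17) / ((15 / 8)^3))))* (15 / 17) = 42.37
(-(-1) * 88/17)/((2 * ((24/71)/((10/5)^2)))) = 1562/51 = 30.63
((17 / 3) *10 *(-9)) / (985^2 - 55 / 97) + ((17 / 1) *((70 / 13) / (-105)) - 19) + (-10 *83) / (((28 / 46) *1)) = -1383.44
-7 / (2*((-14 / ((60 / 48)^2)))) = 25 / 64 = 0.39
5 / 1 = 5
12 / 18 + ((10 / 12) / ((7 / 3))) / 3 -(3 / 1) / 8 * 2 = 1 / 28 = 0.04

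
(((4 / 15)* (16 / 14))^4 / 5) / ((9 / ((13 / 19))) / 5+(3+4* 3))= 6815744 / 69648508125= 0.00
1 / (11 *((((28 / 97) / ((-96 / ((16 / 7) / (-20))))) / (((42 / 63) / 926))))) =970 / 5093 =0.19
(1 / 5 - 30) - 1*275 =-304.80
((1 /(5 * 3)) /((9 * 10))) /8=1 /10800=0.00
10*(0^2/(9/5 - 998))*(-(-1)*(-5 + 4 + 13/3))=0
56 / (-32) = -7 / 4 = -1.75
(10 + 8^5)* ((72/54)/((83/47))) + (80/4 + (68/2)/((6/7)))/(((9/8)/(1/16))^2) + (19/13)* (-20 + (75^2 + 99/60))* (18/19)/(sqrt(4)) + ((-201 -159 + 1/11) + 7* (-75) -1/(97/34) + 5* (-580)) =69506015485733/2797641990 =24844.50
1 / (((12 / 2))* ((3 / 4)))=2 / 9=0.22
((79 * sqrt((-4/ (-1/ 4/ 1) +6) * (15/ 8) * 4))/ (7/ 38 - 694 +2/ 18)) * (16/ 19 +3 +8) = -17.32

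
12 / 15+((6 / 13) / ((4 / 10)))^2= 1801 / 845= 2.13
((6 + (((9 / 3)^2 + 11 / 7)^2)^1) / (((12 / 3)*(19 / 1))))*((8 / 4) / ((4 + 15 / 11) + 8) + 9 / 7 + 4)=2305115 / 273714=8.42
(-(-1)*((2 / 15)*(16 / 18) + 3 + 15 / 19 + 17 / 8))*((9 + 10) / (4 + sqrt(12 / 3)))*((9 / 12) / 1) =14.33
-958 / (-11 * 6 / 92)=44068 / 33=1335.39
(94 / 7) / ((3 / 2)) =8.95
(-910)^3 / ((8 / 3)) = -282589125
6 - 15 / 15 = 5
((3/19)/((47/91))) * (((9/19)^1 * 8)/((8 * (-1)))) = -2457/16967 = -0.14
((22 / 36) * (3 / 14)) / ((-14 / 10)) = -55 / 588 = -0.09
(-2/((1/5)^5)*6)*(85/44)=-796875/11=-72443.18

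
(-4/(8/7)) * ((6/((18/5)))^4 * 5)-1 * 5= -22685/162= -140.03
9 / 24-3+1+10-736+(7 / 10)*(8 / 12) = -87259 / 120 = -727.16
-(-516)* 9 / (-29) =-4644 / 29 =-160.14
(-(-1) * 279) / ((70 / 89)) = 24831 / 70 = 354.73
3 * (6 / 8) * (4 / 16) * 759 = 6831 / 16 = 426.94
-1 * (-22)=22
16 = 16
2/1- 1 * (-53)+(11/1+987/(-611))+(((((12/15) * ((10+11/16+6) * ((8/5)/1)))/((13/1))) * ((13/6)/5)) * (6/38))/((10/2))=9942846/154375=64.41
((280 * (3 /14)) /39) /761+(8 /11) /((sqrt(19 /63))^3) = 20 /9893+1512 * sqrt(133) /3971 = 4.39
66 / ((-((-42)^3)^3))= 11 / 67778563974912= 0.00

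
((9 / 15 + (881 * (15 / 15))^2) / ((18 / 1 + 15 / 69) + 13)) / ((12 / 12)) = 44629292 / 1795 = 24863.12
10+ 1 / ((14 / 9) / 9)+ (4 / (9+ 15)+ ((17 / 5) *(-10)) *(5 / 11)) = 115 / 231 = 0.50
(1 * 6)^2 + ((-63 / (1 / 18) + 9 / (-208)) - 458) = -1556.04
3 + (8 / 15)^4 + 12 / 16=775759 / 202500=3.83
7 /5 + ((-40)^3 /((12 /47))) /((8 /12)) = -1879993 /5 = -375998.60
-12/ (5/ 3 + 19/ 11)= -99/ 28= -3.54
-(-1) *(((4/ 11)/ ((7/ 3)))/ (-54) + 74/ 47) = 51188/ 32571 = 1.57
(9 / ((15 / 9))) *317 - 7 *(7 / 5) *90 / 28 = 16803 / 10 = 1680.30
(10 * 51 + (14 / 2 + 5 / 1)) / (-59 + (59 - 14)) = -261 / 7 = -37.29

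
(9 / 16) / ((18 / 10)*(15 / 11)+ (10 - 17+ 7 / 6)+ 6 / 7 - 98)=-2079 / 371528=-0.01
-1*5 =-5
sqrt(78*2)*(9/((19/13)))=234*sqrt(39)/19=76.91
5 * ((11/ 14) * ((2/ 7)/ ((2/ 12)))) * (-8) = -2640/ 49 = -53.88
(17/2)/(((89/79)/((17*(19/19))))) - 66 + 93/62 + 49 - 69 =3895/89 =43.76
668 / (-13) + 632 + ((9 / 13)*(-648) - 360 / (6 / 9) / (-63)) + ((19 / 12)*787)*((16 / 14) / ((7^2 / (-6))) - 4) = -5018.14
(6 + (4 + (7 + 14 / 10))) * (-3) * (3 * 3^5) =-201204 / 5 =-40240.80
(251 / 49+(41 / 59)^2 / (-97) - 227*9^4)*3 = -73924346668299 / 16545193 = -4468025.65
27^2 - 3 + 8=734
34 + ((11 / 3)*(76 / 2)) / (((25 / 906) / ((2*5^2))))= 252506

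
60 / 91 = 0.66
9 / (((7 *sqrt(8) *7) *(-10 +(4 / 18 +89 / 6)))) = 81 *sqrt(2) / 8918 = 0.01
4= 4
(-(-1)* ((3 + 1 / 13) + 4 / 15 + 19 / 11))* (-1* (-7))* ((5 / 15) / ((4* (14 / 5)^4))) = 1359625 / 28252224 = 0.05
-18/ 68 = -9/ 34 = -0.26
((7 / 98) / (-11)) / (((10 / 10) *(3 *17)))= -1 / 7854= -0.00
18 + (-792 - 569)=-1343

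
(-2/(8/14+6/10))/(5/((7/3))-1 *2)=-490/41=-11.95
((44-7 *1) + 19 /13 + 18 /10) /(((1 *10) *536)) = 2617 /348400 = 0.01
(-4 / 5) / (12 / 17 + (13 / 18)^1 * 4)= -306 / 1375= -0.22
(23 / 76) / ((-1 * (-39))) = 23 / 2964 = 0.01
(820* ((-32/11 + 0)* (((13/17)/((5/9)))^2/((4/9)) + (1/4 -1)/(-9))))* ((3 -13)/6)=494398336/28611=17280.01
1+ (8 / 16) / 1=1.50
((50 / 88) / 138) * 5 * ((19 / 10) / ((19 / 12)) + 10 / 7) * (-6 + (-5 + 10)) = -0.05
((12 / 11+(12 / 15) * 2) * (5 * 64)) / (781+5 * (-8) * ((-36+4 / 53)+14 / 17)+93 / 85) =21335680 / 54166937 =0.39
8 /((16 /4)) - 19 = -17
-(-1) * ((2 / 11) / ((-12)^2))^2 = 1 / 627264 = 0.00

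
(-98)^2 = 9604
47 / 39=1.21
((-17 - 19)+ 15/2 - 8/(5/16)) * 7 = -3787/10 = -378.70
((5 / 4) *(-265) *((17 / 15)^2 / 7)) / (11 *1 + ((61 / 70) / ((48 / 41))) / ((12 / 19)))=-4.99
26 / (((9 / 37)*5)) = 962 / 45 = 21.38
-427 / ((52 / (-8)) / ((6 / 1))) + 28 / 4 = 5215 / 13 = 401.15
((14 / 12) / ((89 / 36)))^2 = 1764 / 7921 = 0.22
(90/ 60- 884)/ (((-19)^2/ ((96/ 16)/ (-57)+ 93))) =-3115225/ 13718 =-227.09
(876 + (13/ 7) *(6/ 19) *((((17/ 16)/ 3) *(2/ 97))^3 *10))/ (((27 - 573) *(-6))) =122496429497713/ 458103084461568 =0.27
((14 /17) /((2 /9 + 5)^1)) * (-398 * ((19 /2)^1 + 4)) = -676998 /799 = -847.31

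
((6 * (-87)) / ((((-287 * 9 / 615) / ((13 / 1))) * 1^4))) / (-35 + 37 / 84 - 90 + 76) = -135720 / 4079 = -33.27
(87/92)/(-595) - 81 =-4434027/54740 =-81.00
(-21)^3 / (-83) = 9261 / 83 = 111.58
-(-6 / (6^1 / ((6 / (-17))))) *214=-1284 / 17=-75.53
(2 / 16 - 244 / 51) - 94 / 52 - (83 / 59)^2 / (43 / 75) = -7874720783 / 793918632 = -9.92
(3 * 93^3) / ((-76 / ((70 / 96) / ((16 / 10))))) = -140762475 / 9728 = -14469.83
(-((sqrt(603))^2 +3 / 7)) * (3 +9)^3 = -7299072 / 7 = -1042724.57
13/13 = 1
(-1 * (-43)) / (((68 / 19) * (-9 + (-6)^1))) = -817 / 1020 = -0.80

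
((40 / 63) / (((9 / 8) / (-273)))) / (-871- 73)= 260 / 1593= 0.16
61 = 61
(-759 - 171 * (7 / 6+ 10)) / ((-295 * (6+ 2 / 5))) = 5337 / 3776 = 1.41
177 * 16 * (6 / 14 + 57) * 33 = 37569312 / 7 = 5367044.57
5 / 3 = 1.67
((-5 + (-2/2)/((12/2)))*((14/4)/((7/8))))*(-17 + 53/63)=63116/189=333.95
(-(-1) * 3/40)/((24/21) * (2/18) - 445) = -189/1121080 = -0.00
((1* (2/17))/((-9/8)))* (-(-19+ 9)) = -160/153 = -1.05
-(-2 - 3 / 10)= 23 / 10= 2.30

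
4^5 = 1024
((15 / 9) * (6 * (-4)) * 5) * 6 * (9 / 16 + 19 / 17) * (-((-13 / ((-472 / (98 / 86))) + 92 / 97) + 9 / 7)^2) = 10348.49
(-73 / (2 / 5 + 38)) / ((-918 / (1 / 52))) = 365 / 9165312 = 0.00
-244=-244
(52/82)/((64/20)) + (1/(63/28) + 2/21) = 15247/20664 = 0.74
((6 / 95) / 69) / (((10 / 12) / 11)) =132 / 10925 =0.01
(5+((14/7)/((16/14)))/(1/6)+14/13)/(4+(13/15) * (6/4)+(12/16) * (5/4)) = 17240/6487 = 2.66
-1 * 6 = -6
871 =871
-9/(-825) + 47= 12928/275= 47.01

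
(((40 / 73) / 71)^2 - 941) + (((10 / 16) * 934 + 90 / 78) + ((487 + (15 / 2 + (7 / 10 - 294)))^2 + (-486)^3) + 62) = -4007398291755603717 / 34922535700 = -114751068.66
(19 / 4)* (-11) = -52.25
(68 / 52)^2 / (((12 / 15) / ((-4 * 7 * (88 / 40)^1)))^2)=1713481 / 169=10138.94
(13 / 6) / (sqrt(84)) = 13* sqrt(21) / 252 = 0.24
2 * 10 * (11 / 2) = 110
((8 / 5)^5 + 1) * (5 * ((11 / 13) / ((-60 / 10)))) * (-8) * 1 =121484 / 1875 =64.79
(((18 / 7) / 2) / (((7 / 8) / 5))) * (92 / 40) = 828 / 49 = 16.90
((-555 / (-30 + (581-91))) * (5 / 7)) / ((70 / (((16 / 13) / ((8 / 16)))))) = -0.03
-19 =-19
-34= -34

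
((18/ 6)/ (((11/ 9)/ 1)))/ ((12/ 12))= 27/ 11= 2.45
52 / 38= 26 / 19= 1.37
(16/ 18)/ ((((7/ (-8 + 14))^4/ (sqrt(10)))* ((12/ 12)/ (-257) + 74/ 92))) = 13618944* sqrt(10)/ 22720663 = 1.90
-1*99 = -99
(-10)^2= 100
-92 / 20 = -4.60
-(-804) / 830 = 402 / 415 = 0.97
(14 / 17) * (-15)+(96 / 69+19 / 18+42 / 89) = -5909395 / 626382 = -9.43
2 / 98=1 / 49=0.02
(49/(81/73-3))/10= -2.59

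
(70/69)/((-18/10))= -350/621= -0.56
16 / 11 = 1.45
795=795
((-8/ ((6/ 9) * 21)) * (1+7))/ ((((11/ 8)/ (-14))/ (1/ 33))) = 1.41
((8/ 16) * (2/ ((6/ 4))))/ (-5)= -2/ 15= -0.13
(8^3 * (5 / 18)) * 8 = 10240 / 9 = 1137.78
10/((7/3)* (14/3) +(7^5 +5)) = 45/75703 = 0.00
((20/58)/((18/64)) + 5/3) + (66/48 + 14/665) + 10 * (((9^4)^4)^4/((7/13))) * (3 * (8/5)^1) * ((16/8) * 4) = 8408085916010143884604600000000000000000000000000000000000000000.00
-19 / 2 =-9.50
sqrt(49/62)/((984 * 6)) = 7 * sqrt(62)/366048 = 0.00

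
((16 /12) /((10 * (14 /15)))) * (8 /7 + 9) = 71 /49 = 1.45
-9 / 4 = -2.25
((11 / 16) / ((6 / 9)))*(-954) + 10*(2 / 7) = -109867 / 112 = -980.96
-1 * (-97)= 97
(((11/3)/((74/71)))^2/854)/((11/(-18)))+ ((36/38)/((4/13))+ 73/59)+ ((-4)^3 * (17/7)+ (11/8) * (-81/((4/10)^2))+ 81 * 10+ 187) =3140597798591/20969443936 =149.77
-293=-293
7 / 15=0.47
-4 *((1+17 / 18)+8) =-358 / 9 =-39.78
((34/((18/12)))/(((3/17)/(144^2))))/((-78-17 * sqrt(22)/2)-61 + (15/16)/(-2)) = -126793187328/6096907 + 7727480832 * sqrt(22)/6096907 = -14851.48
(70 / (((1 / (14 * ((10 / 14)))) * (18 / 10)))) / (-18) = -1750 / 81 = -21.60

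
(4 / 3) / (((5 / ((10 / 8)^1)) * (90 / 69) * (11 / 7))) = 161 / 990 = 0.16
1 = 1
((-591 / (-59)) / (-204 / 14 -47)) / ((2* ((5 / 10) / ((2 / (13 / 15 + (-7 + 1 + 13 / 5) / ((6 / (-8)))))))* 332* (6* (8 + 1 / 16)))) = -0.00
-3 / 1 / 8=-3 / 8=-0.38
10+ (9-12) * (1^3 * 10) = -20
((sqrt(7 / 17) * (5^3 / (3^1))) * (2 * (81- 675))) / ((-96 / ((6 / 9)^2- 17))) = -204875 * sqrt(119) / 408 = -5477.75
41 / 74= 0.55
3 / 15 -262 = -1309 / 5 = -261.80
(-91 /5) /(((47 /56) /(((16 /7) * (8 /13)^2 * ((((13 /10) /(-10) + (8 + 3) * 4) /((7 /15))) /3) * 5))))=-8984576 /3055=-2940.94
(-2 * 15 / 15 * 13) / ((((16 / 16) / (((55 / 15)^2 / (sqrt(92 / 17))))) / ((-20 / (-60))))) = -1573 * sqrt(391) / 621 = -50.09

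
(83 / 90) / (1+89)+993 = 993.01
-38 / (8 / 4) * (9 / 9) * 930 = -17670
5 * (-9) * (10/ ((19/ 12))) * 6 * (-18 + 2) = 518400/ 19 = 27284.21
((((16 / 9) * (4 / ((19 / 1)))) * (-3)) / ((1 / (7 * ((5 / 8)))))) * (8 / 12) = -560 / 171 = -3.27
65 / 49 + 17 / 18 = 2003 / 882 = 2.27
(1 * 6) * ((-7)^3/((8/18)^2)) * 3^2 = -750141/8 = -93767.62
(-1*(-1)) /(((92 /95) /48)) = 1140 /23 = 49.57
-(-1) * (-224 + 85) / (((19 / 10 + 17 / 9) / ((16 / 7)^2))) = -191.67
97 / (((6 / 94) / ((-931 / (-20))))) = 4244429 / 60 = 70740.48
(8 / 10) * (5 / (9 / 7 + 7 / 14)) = 56 / 25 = 2.24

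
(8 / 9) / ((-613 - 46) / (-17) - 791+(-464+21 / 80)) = -10880 / 14883507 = -0.00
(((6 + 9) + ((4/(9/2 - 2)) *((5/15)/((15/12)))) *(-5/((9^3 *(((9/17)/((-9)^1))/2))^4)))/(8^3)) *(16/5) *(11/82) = 699012632400203/55582132779460800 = 0.01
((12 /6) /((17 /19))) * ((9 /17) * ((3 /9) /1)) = 114 /289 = 0.39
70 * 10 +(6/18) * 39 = 713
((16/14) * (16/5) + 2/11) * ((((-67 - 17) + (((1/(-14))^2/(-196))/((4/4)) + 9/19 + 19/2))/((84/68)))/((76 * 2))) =-1.51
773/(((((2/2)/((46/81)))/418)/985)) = 14640295340/81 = 180744386.91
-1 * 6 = -6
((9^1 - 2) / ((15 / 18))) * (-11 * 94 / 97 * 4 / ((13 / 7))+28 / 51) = -20177416 / 107185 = -188.25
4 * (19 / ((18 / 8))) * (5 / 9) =1520 / 81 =18.77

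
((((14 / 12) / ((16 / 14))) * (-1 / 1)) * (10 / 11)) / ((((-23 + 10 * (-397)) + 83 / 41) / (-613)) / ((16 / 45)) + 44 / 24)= -6157585 / 133659647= -0.05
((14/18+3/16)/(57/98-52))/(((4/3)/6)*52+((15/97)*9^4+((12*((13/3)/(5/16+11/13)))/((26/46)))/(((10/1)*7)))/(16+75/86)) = -8086025636395/30907543817891408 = -0.00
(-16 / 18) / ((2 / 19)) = -76 / 9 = -8.44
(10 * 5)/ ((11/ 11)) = 50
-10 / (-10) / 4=1 / 4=0.25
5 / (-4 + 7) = 1.67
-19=-19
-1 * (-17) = 17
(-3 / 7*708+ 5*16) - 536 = -5316 / 7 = -759.43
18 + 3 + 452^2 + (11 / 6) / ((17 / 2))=10420586 / 51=204325.22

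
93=93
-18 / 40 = -9 / 20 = -0.45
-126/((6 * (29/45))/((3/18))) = -315/58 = -5.43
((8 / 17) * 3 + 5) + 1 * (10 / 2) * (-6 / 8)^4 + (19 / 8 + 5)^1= 66885 / 4352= 15.37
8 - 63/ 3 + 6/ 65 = -839/ 65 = -12.91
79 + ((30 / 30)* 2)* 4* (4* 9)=367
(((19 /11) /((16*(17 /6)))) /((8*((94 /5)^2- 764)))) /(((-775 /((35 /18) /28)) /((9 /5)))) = 57 /30464208896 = 0.00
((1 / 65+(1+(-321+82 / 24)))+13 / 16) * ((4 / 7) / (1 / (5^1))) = -985157 / 1092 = -902.16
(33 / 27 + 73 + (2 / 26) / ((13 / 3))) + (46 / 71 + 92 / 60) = 41264006 / 539955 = 76.42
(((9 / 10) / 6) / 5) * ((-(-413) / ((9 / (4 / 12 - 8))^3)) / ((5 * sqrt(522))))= -5024971 * sqrt(58) / 570807000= -0.07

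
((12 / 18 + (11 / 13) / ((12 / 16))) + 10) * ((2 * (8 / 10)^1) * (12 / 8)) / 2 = 184 / 13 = 14.15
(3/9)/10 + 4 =121/30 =4.03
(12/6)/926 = 1/463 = 0.00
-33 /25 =-1.32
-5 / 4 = -1.25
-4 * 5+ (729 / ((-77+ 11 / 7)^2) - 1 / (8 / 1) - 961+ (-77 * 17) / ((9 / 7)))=-557319319 / 278784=-1999.11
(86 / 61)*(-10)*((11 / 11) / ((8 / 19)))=-4085 / 122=-33.48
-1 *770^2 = -592900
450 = 450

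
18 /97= 0.19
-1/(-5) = 1/5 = 0.20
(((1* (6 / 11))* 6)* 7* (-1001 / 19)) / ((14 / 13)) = -21294 / 19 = -1120.74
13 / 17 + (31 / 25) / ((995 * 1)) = 323902 / 422875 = 0.77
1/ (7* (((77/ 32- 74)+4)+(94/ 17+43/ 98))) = -3808/ 1642691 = -0.00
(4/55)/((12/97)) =97/165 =0.59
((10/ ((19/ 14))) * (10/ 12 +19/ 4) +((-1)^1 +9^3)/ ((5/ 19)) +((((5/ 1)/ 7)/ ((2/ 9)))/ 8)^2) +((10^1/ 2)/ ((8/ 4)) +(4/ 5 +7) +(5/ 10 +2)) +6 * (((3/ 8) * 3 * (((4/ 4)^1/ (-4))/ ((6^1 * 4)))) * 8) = 10081395733/ 3575040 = 2819.94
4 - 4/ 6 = 3.33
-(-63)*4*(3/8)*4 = 378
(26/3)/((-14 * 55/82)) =-1066/1155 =-0.92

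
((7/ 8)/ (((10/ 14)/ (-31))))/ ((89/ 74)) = -56203/ 1780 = -31.57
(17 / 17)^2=1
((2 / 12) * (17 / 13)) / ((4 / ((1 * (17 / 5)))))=289 / 1560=0.19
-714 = -714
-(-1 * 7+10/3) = 11/3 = 3.67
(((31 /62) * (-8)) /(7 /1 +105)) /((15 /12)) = -0.03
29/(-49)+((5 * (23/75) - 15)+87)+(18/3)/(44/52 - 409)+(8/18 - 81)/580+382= 1520255921/3342780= 454.79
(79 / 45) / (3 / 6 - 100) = -158 / 8955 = -0.02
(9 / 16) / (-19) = -9 / 304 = -0.03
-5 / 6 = -0.83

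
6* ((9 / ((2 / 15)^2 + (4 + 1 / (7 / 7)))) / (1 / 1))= 12150 / 1129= 10.76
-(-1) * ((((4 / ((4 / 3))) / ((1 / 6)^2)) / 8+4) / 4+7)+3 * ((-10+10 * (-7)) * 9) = -17189 / 8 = -2148.62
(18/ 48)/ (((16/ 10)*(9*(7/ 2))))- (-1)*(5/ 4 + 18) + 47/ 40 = 68653/ 3360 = 20.43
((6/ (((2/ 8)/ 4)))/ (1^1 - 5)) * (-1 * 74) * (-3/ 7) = -5328/ 7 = -761.14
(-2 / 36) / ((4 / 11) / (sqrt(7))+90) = -4235 / 6860684+11 * sqrt(7) / 30873078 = -0.00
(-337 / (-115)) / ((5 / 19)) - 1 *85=-42472 / 575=-73.86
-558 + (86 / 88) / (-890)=-21851323 / 39160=-558.00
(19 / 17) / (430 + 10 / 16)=152 / 58565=0.00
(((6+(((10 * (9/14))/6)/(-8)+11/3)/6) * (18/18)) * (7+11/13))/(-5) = -225811/21840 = -10.34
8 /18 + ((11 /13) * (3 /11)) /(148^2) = 1139035 /2562768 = 0.44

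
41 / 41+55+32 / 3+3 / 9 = 67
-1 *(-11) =11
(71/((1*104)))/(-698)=-71/72592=-0.00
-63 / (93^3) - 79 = -7060474 / 89373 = -79.00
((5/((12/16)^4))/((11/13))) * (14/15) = 17.43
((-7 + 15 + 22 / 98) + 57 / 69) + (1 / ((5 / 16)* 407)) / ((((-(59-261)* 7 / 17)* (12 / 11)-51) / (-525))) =924090760 / 103288423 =8.95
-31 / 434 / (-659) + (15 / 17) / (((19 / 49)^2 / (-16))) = -5316384103 / 56619962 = -93.90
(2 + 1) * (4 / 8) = 3 / 2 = 1.50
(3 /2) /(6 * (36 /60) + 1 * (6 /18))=45 /118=0.38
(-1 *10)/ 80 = -1/ 8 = -0.12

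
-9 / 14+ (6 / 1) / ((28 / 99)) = 144 / 7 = 20.57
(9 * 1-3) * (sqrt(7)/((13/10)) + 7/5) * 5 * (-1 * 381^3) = -16591902300 * sqrt(7)/13-2322866322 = -5699639188.41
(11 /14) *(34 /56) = 187 /392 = 0.48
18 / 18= 1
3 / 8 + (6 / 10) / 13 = 219 / 520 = 0.42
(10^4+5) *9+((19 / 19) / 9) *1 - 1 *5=810361 / 9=90040.11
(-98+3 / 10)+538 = 440.30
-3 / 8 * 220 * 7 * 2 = -1155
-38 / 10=-19 / 5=-3.80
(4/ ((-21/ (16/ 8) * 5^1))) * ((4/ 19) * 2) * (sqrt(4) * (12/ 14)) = -256/ 4655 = -0.05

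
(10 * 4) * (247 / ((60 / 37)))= 18278 / 3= 6092.67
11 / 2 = 5.50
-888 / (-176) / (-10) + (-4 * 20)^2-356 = 1329569 / 220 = 6043.50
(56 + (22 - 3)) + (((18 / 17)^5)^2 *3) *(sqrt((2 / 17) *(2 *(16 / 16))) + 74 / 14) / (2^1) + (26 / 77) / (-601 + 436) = 10711401679872 *sqrt(17) / 34271896307633 + 2280599861954831281 / 25613202505204545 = 90.33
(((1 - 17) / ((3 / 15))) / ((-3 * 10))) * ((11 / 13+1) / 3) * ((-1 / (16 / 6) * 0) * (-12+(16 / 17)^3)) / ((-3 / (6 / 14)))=0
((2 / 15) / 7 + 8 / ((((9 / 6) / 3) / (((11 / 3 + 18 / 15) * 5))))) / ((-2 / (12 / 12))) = -20441 / 105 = -194.68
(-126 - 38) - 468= -632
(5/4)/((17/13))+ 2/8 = 41/34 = 1.21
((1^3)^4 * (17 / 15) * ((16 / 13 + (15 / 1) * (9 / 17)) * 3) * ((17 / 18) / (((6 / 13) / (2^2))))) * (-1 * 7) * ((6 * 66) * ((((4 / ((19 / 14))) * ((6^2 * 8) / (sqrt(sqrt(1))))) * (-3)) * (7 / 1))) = 1198207245312 / 95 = 12612707845.39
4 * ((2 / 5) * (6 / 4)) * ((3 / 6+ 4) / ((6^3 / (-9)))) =-9 / 20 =-0.45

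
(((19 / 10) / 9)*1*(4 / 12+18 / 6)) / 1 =19 / 27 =0.70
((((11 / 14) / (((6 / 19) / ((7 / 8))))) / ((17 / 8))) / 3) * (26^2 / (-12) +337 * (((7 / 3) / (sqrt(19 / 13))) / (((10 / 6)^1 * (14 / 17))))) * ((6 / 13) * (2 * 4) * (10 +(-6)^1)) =-43472 / 153 +29656 * sqrt(247) / 195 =2106.03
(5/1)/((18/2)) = 5/9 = 0.56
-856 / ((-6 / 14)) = 5992 / 3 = 1997.33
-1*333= -333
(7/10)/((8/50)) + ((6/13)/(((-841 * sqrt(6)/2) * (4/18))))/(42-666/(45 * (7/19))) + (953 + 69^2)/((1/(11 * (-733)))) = -368575821/8-315 * sqrt(6)/699712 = -46071977.63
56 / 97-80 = -7704 / 97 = -79.42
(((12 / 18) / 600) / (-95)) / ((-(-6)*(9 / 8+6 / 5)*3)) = -1 / 3578175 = -0.00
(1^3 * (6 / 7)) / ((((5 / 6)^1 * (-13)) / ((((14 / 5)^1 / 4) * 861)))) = -15498 / 325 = -47.69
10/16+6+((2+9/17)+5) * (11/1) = 12165/136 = 89.45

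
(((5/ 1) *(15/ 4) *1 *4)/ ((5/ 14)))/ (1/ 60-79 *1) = -2.66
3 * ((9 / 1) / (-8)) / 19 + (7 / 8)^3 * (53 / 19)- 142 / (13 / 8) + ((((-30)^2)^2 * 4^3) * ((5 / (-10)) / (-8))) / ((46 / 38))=7784874585665 / 2908672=2676436.05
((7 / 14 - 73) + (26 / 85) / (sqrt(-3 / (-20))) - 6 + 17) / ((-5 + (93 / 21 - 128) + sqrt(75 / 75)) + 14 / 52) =0.48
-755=-755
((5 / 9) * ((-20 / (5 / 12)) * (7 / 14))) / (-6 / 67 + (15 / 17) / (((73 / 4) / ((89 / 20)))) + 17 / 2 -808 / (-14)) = -46562320 / 231670413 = -0.20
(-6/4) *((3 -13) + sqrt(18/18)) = 27/2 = 13.50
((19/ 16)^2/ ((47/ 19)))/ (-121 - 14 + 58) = -6859/ 926464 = -0.01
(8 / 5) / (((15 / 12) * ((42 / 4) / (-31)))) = -1984 / 525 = -3.78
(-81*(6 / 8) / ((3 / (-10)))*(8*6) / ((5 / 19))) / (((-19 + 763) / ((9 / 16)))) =13851 / 496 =27.93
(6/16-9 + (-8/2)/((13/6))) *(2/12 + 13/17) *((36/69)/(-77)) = 9405/142324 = 0.07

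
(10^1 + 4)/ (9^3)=14/ 729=0.02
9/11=0.82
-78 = -78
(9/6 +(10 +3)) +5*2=24.50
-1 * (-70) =70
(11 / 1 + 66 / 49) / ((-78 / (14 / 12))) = -605 / 3276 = -0.18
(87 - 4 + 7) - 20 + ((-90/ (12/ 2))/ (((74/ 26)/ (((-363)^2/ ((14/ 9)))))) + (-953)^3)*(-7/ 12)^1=448572322441/ 888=505149011.76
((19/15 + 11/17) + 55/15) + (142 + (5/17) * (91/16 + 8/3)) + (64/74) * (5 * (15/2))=540111/2960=182.47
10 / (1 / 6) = 60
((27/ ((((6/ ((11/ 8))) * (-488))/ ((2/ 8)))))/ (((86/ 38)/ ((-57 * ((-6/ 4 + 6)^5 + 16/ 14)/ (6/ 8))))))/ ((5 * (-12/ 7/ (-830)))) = 408958005621/ 21487616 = 19032.27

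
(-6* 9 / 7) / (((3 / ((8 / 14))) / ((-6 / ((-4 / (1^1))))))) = -108 / 49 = -2.20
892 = 892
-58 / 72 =-29 / 36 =-0.81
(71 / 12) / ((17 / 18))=213 / 34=6.26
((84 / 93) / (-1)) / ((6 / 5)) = -70 / 93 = -0.75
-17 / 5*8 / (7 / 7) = -136 / 5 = -27.20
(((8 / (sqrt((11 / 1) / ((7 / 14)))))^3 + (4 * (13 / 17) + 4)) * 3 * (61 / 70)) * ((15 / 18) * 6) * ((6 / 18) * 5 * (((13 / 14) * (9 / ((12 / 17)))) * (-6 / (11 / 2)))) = -1070550 / 539 - 19412640 * sqrt(22) / 65219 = -3382.30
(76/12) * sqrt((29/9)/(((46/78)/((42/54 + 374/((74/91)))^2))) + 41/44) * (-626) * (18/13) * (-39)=11894 * sqrt(296315803949629827)/28083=230548256.24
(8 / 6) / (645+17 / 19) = 19 / 9204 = 0.00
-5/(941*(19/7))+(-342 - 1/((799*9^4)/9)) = -342.00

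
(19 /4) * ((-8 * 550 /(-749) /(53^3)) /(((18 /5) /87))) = 1515250 /334526619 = 0.00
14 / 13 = 1.08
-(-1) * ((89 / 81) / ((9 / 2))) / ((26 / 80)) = 7120 / 9477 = 0.75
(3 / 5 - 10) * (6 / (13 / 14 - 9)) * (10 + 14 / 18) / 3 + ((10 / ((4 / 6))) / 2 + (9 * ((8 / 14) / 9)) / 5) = 2329189 / 71190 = 32.72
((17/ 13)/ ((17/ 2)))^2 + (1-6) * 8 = -6756/ 169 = -39.98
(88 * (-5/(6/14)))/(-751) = 1.37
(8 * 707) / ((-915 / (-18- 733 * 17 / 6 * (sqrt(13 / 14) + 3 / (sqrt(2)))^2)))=5034244 * sqrt(91) / 915 + 191606696 / 2745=122286.91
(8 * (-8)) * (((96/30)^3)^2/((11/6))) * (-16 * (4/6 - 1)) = -34359738368/171875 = -199911.21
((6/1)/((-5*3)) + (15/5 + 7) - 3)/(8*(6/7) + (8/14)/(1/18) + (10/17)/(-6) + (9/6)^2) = 47124/137765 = 0.34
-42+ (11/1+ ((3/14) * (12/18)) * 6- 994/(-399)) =-11033/399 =-27.65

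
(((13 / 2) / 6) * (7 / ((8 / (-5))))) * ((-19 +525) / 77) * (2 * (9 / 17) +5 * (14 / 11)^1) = -231.18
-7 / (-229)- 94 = -21519 / 229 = -93.97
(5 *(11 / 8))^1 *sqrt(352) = 55 *sqrt(22) / 2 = 128.99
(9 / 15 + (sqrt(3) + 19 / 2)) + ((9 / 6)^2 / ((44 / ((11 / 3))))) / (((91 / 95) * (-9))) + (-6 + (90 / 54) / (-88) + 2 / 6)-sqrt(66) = -sqrt(66) + sqrt(3) + 351763 / 80080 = -2.00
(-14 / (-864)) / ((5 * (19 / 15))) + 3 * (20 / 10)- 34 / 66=165149 / 30096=5.49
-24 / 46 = -12 / 23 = -0.52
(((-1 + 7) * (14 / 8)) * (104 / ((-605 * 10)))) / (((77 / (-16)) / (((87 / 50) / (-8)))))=-6786 / 831875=-0.01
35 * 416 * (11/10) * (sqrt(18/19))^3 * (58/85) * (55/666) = 832.20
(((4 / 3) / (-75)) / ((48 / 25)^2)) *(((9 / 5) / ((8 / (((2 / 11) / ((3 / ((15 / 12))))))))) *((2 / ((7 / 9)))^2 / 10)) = -15 / 275968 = -0.00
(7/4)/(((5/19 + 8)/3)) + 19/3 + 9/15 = 71297/9420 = 7.57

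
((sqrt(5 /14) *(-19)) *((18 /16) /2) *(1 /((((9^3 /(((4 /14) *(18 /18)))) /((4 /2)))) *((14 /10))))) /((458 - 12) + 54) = -19 *sqrt(70) /22226400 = -0.00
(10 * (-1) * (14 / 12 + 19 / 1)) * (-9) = 1815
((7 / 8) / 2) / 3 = 7 / 48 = 0.15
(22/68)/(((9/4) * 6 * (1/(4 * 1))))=44/459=0.10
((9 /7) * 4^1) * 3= 108 /7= 15.43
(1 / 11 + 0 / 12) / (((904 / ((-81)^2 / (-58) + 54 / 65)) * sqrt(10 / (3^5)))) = -3809997 * sqrt(30) / 374888800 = -0.06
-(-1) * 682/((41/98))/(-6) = -33418/123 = -271.69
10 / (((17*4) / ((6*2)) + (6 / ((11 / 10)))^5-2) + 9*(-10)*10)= 4831530 / 1899733861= 0.00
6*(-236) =-1416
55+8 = 63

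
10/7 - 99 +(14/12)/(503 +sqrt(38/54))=-9331230161/95637136 - 7 *sqrt(57)/13662448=-97.57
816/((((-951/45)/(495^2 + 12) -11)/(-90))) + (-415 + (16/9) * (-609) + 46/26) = 4084304224660/788412729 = 5180.41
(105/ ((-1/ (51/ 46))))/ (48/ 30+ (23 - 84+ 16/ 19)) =1.99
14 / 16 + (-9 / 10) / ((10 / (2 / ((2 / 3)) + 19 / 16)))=797 / 1600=0.50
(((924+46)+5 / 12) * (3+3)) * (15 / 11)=174675 / 22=7939.77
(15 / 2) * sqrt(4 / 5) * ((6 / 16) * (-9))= -81 * sqrt(5) / 8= -22.64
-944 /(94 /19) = -8968 /47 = -190.81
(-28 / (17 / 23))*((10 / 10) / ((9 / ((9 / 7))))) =-92 / 17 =-5.41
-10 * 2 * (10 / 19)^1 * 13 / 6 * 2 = -2600 / 57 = -45.61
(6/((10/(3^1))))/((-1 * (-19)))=9/95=0.09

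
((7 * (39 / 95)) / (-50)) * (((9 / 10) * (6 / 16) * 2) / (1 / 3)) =-22113 / 190000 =-0.12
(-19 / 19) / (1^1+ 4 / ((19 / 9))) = -19 / 55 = -0.35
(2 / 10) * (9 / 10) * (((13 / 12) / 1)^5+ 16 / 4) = 1366621 / 1382400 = 0.99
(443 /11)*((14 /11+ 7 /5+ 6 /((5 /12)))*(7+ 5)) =4991724 /605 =8250.78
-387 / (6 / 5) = -645 / 2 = -322.50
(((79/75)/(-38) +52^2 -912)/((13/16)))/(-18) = -20428484/166725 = -122.53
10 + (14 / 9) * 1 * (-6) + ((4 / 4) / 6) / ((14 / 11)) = 67 / 84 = 0.80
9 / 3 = 3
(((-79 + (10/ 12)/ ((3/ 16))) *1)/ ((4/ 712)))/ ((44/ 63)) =-38003/ 2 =-19001.50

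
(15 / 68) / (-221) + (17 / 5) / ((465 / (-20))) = -0.15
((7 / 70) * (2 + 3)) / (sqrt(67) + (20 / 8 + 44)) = 93 / 8381 -2 * sqrt(67) / 8381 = 0.01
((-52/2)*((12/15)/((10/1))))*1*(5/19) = -0.55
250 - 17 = 233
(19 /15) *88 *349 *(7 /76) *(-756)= -13543992 /5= -2708798.40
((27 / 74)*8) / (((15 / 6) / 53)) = 11448 / 185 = 61.88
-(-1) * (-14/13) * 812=-11368/13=-874.46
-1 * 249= -249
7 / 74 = 0.09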